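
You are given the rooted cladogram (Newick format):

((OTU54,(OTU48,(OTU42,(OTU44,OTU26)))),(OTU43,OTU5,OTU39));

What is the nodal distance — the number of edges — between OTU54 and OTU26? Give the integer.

The MRCA of OTU54 and OTU26 is the node subtending (OTU54,(OTU48,(OTU42,(OTU44,OTU26)))).
From OTU54 up to that node: 1 branch. From OTU26 up to the same node: 4 branches. Total: 1 + 4 = 5.

5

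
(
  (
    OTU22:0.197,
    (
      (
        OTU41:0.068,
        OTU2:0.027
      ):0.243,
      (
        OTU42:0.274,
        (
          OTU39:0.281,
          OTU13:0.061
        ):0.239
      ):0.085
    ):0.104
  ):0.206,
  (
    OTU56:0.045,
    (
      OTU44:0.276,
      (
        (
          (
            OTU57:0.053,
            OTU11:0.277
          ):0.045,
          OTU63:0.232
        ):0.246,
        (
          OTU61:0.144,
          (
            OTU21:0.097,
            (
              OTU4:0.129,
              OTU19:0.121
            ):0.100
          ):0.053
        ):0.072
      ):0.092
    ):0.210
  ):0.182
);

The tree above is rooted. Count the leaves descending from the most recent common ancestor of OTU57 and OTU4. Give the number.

7

The MRCA of OTU57 and OTU4 is the node subtending (((OTU57,OTU11),OTU63),(OTU61,(OTU21,(OTU4,OTU19)))).
That clade contains 7 terminal taxa: OTU11, OTU19, OTU21, OTU4, OTU57, OTU61, OTU63.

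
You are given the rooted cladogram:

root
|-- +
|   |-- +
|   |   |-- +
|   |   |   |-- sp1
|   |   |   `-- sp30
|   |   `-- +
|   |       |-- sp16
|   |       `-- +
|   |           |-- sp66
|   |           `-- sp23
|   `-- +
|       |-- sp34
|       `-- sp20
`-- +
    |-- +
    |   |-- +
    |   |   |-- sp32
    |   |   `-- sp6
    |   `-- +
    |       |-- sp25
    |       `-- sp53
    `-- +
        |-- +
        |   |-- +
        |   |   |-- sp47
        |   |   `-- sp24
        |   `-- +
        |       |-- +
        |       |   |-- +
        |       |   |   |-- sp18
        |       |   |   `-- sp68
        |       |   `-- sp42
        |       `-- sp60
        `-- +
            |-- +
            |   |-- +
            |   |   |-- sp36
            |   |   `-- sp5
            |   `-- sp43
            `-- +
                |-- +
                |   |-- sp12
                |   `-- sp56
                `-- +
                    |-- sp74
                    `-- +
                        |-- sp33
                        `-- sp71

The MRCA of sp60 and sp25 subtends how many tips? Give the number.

18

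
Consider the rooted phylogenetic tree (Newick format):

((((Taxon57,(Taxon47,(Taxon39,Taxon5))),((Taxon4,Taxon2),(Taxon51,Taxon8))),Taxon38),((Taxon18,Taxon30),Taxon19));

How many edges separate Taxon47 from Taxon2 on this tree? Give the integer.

6

The MRCA of Taxon47 and Taxon2 is the node subtending ((Taxon57,(Taxon47,(Taxon39,Taxon5))),((Taxon4,Taxon2),(Taxon51,Taxon8))).
From Taxon47 up to that node: 3 branches. From Taxon2 up to the same node: 3 branches. Total: 3 + 3 = 6.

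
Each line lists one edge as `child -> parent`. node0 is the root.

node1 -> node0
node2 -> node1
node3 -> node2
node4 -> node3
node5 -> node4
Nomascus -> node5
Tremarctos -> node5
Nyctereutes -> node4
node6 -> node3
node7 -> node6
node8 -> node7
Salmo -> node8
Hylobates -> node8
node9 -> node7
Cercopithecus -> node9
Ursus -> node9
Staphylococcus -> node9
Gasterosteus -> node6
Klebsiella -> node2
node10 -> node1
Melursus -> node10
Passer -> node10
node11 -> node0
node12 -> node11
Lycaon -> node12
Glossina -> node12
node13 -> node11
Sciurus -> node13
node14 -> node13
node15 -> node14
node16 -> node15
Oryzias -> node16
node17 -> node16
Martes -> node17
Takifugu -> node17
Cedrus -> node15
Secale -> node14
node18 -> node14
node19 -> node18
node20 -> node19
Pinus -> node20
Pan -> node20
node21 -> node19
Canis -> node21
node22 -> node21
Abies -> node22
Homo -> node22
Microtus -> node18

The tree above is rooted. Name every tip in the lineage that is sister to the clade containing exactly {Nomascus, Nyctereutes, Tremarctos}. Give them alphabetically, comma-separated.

The clade containing exactly {Nomascus, Nyctereutes, Tremarctos} attaches to the tree at the node subtending (((Nomascus,Tremarctos),Nyctereutes),(((Salmo,Hylobates),(Cercopithecus,Ursus,Staphylococcus)),Gasterosteus)).
The other lineage descending from that same node — the sister group — is (((Salmo,Hylobates),(Cercopithecus,Ursus,Staphylococcus)),Gasterosteus); its 6 tips in alphabetical order are the answer.

Cercopithecus, Gasterosteus, Hylobates, Salmo, Staphylococcus, Ursus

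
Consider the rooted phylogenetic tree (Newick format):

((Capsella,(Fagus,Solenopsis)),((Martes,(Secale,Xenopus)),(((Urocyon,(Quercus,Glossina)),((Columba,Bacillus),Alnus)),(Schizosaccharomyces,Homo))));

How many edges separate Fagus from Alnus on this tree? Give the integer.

8

The MRCA of Fagus and Alnus is the root of the tree.
From Fagus up to that node: 3 branches. From Alnus up to the same node: 5 branches. Total: 3 + 5 = 8.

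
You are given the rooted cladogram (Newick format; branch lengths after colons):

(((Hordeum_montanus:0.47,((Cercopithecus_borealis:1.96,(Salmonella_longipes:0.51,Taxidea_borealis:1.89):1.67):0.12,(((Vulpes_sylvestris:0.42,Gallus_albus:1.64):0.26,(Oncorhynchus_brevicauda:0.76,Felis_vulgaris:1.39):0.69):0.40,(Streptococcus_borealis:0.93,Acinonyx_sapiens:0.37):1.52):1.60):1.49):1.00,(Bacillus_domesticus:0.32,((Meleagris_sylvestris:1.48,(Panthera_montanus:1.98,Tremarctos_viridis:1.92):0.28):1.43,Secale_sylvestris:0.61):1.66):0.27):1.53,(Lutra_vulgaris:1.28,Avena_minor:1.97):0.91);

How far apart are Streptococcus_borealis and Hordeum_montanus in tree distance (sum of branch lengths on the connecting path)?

6.01

The path runs Streptococcus_borealis → … → MRCA → … → Hordeum_montanus; the MRCA is the node subtending (Hordeum_montanus,((Cercopithecus_borealis,(Salmonella_longipes,Taxidea_borealis)),(((Vulpes_sylvestris,Gallus_albus),(Oncorhynchus_brevicauda,Felis_vulgaris)),(Streptococcus_borealis,Acinonyx_sapiens)))).
Branch lengths along that path: 0.93 + 1.52 + 1.60 + 1.49 + 0.47 = 6.01.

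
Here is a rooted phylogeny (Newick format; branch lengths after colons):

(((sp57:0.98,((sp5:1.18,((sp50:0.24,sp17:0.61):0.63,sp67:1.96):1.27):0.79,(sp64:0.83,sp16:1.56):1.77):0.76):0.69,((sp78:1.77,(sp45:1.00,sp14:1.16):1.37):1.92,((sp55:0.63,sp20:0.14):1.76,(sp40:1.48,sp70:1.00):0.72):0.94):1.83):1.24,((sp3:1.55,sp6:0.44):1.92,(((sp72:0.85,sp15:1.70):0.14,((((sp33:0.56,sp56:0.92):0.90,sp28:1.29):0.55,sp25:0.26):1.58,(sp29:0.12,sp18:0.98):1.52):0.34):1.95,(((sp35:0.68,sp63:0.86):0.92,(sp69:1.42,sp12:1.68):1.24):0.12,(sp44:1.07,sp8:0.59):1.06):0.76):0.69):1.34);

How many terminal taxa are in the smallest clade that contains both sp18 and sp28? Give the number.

The MRCA of sp18 and sp28 is the node subtending ((((sp33,sp56),sp28),sp25),(sp29,sp18)).
That clade contains 6 terminal taxa: sp18, sp25, sp28, sp29, sp33, sp56.

6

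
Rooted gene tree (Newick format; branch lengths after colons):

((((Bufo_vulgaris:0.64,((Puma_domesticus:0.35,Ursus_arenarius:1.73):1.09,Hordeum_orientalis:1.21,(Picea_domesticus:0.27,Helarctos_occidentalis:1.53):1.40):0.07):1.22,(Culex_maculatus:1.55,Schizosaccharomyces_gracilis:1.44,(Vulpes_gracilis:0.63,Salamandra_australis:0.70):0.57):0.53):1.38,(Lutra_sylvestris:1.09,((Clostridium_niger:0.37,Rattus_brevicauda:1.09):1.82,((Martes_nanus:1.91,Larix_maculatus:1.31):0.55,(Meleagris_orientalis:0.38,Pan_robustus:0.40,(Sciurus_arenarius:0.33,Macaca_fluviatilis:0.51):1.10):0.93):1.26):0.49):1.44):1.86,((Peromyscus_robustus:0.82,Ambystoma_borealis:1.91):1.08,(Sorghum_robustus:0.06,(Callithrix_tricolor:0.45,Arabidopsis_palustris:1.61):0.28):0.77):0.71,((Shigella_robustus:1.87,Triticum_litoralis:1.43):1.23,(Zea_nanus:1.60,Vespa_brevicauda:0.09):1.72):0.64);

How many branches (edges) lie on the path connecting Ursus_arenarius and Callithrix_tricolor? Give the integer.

10

The MRCA of Ursus_arenarius and Callithrix_tricolor is the root of the tree.
From Ursus_arenarius up to that node: 6 branches. From Callithrix_tricolor up to the same node: 4 branches. Total: 6 + 4 = 10.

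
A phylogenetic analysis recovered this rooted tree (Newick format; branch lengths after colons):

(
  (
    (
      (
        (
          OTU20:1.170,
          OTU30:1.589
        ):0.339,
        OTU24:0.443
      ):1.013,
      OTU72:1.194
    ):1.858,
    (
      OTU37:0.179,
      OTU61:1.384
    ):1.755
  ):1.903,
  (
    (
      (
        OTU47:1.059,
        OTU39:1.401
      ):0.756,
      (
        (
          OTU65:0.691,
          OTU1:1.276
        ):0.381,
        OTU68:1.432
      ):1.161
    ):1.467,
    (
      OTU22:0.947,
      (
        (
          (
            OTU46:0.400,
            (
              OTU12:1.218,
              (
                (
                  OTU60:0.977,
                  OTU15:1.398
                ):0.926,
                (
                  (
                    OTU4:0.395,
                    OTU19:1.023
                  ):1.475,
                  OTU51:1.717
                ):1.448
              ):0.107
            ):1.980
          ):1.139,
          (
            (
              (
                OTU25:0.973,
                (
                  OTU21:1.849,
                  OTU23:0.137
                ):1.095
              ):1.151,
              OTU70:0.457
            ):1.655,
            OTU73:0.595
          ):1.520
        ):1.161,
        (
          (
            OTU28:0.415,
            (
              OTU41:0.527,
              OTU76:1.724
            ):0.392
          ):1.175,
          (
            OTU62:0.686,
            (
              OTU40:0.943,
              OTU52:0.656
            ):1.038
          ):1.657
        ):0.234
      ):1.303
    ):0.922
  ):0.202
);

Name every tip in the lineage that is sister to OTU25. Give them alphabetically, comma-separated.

OTU25 attaches to the tree at the node subtending (OTU25,(OTU21,OTU23)).
The other lineage descending from that same node — the sister group — is (OTU21,OTU23); its 2 tips in alphabetical order are the answer.

OTU21, OTU23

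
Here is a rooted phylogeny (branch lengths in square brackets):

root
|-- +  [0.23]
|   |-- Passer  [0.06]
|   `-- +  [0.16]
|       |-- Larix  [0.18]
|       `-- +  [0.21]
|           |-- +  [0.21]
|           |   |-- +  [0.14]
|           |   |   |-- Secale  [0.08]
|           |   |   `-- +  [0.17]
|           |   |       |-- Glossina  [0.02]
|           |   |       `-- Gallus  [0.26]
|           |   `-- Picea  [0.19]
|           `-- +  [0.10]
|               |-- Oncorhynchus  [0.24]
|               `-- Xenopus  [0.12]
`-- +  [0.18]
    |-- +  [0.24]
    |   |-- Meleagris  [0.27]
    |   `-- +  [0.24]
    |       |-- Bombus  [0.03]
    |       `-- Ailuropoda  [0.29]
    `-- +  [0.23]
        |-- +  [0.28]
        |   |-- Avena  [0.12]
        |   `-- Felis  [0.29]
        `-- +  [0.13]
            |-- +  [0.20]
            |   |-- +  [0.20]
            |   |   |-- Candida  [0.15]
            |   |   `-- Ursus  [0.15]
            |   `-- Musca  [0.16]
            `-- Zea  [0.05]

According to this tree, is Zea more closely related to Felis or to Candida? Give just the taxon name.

The MRCA of Zea and Candida subtends (((Candida,Ursus),Musca),Zea) (4 taxa).
The MRCA of Zea and Felis subtends ((Avena,Felis),(((Candida,Ursus),Musca),Zea)) (6 taxa).
The first is nested inside the second, so Zea shares a more recent common ancestor with Candida.

Candida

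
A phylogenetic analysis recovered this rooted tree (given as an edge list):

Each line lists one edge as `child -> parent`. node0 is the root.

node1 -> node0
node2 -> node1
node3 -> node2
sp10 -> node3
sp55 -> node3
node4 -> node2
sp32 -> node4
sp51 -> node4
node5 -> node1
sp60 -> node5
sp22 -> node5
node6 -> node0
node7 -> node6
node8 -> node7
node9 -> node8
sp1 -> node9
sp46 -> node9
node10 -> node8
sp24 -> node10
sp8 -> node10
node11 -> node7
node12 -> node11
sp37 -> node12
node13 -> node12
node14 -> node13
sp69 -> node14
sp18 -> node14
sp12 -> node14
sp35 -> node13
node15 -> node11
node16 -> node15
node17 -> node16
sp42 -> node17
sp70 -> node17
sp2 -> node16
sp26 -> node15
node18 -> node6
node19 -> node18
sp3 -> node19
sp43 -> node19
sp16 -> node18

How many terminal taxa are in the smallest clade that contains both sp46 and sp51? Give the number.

The MRCA of sp46 and sp51 is the root, so the clade is the entire tree.
That clade contains 22 terminal taxa: sp1, sp10, sp12, sp16, sp18, sp2, sp22, sp24, sp26, sp3, sp32, sp35, sp37, sp42, sp43, sp46, sp51, sp55, sp60, sp69, sp70, sp8.

22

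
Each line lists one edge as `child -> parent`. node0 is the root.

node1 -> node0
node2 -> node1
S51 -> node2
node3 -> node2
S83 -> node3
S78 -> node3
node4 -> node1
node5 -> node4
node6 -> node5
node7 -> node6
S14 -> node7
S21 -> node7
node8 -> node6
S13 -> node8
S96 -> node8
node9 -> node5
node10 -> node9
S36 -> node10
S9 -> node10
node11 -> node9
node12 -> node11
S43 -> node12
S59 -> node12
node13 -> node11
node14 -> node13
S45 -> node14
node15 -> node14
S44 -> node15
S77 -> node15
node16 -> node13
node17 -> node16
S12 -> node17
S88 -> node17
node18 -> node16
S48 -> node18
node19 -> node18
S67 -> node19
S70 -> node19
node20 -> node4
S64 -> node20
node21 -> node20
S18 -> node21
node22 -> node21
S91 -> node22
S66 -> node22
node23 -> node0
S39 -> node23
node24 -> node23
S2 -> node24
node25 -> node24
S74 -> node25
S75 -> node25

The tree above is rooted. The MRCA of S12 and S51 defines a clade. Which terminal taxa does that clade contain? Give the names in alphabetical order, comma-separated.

S12, S13, S14, S18, S21, S36, S43, S44, S45, S48, S51, S59, S64, S66, S67, S70, S77, S78, S83, S88, S9, S91, S96

Tracing S12: it sits inside (S12,S88).
Tracing S51: it sits inside (S51,(S83,S78)).
The smallest clade enclosing both is ((S51,(S83,S78)),((((S14,S21),(S13,S96)),((S36,S9),((S43,S59),((S45,(S44,S77)),((S12,S88),(S48,(S67,S70))))))),(S64,(S18,(S91,S66))))); the answer is its 23 terminal taxa in alphabetical order.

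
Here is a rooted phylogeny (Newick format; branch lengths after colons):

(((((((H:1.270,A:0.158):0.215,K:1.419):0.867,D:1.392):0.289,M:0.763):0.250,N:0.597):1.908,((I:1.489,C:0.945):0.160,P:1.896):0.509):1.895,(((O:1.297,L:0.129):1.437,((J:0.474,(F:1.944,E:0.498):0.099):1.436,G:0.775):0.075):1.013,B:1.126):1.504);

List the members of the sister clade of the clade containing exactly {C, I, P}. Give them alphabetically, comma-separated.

The clade containing exactly {C, I, P} attaches to the tree at the node subtending ((((((H,A),K),D),M),N),((I,C),P)).
The other lineage descending from that same node — the sister group — is (((((H,A),K),D),M),N); its 6 tips in alphabetical order are the answer.

A, D, H, K, M, N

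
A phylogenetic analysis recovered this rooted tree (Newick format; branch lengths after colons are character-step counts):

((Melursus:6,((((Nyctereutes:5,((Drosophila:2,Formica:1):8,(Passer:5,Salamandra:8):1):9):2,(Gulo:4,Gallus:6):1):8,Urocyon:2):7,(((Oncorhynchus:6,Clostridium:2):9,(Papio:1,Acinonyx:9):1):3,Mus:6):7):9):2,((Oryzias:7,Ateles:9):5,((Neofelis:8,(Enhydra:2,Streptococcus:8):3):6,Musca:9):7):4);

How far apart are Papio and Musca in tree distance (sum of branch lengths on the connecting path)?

The path runs Papio → … → MRCA → … → Musca; the MRCA is the root of the tree.
Branch lengths along that path: 1 + 1 + 3 + 7 + 9 + 2 + 4 + 7 + 9 = 43.

43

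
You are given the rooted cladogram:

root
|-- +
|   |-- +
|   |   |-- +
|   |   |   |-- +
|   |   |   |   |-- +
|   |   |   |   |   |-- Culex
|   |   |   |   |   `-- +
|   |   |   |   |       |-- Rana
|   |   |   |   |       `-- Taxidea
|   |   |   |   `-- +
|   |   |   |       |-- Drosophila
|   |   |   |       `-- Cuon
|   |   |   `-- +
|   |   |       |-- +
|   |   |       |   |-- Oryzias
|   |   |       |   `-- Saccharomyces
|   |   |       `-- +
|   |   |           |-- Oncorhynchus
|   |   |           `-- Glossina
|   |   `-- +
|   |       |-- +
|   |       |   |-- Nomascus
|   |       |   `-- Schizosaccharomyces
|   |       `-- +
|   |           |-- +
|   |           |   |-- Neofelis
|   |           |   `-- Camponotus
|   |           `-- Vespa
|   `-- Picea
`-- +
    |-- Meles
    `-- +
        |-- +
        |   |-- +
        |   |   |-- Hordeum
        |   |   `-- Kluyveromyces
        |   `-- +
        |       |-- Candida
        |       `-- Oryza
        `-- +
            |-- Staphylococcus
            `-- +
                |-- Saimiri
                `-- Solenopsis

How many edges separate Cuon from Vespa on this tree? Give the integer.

7

The MRCA of Cuon and Vespa is the node subtending ((((Culex,(Rana,Taxidea)),(Drosophila,Cuon)),((Oryzias,Saccharomyces),(Oncorhynchus,Glossina))),((Nomascus,Schizosaccharomyces),((Neofelis,Camponotus),Vespa))).
From Cuon up to that node: 4 branches. From Vespa up to the same node: 3 branches. Total: 4 + 3 = 7.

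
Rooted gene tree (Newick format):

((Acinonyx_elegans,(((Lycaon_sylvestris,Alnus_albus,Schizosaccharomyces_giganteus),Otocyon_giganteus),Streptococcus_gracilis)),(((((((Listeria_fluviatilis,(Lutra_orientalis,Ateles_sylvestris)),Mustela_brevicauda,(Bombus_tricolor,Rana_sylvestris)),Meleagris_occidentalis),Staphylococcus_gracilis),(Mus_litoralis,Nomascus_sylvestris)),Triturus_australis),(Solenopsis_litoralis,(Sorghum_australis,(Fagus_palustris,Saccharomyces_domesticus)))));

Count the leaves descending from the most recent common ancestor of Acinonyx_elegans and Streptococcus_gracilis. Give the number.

6

The MRCA of Acinonyx_elegans and Streptococcus_gracilis is the node subtending (Acinonyx_elegans,(((Lycaon_sylvestris,Alnus_albus,Schizosaccharomyces_giganteus),Otocyon_giganteus),Streptococcus_gracilis)).
That clade contains 6 terminal taxa: Acinonyx_elegans, Alnus_albus, Lycaon_sylvestris, Otocyon_giganteus, Schizosaccharomyces_giganteus, Streptococcus_gracilis.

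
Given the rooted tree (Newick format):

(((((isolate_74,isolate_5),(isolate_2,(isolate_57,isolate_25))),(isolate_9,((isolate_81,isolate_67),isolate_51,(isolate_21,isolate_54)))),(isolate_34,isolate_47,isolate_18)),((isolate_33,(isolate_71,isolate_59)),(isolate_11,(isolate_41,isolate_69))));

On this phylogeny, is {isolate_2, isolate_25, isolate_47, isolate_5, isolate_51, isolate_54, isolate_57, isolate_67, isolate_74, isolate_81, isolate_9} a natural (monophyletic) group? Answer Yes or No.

The MRCA of the listed taxa subtends ((((isolate_74,isolate_5),(isolate_2,(isolate_57,isolate_25))),(isolate_9,((isolate_81,isolate_67),isolate_51,(isolate_21,isolate_54)))),(isolate_34,isolate_47,isolate_18)).
That clade also contains isolate_18, isolate_21, isolate_34, which are not in the proposed group, so the group is not monophyletic.

No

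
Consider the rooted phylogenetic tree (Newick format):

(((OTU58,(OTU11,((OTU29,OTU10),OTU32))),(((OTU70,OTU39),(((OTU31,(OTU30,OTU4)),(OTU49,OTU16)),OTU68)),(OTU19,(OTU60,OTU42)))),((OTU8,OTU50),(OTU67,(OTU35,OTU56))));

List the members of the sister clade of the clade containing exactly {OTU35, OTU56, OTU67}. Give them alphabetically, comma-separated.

OTU50, OTU8

The clade containing exactly {OTU35, OTU56, OTU67} attaches to the tree at the node subtending ((OTU8,OTU50),(OTU67,(OTU35,OTU56))).
The other lineage descending from that same node — the sister group — is (OTU8,OTU50); its 2 tips in alphabetical order are the answer.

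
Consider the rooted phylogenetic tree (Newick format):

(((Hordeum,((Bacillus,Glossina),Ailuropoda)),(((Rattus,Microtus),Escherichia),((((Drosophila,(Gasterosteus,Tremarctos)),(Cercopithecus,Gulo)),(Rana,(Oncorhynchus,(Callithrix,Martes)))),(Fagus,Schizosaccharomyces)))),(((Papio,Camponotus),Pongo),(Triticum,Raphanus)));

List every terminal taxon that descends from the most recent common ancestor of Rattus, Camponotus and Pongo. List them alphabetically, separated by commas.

Ailuropoda, Bacillus, Callithrix, Camponotus, Cercopithecus, Drosophila, Escherichia, Fagus, Gasterosteus, Glossina, Gulo, Hordeum, Martes, Microtus, Oncorhynchus, Papio, Pongo, Rana, Raphanus, Rattus, Schizosaccharomyces, Tremarctos, Triticum

Tracing Rattus: it sits inside (Rattus,Microtus).
Tracing Camponotus: it sits inside (Papio,Camponotus).
Tracing Pongo: it sits inside ((Papio,Camponotus),Pongo).
The smallest clade enclosing all 3 is the whole tree (their MRCA is the root), so the answer is all 23 tips in alphabetical order.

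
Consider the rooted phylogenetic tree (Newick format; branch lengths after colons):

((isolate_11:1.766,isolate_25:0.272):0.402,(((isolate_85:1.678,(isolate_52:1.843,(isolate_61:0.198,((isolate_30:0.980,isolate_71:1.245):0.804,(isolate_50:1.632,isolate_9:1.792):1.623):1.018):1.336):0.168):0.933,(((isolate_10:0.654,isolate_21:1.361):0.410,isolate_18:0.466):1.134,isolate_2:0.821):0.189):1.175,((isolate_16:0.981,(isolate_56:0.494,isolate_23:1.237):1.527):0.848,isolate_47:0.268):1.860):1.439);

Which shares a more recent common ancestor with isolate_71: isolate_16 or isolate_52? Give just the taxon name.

isolate_52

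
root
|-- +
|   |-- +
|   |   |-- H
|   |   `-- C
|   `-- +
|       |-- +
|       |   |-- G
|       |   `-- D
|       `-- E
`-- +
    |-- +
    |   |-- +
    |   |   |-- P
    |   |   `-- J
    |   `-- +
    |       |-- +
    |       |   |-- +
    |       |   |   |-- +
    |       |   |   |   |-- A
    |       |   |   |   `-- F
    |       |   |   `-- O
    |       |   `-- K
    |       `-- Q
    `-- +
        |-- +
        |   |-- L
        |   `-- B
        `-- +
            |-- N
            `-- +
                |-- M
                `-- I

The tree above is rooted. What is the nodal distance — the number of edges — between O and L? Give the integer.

The MRCA of O and L is the node subtending (((P,J),((((A,F),O),K),Q)),((L,B),(N,(M,I)))).
From O up to that node: 5 branches. From L up to the same node: 3 branches. Total: 5 + 3 = 8.

8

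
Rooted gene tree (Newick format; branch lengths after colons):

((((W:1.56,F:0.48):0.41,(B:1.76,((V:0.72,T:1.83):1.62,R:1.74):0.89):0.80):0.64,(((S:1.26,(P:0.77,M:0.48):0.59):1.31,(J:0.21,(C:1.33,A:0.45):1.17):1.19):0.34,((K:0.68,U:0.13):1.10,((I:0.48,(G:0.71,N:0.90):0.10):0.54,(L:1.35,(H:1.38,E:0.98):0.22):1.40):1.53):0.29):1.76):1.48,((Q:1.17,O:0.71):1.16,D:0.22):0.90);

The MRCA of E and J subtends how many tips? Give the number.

14

The MRCA of E and J is the node subtending (((S,(P,M)),(J,(C,A))),((K,U),((I,(G,N)),(L,(H,E))))).
That clade contains 14 terminal taxa: A, C, E, G, H, I, J, K, L, M, N, P, S, U.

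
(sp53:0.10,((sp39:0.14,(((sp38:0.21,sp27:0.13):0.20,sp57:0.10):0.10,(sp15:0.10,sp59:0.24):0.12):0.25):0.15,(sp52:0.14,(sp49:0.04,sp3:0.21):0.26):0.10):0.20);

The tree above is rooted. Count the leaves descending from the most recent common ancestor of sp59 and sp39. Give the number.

6

The MRCA of sp59 and sp39 is the node subtending (sp39,(((sp38,sp27),sp57),(sp15,sp59))).
That clade contains 6 terminal taxa: sp15, sp27, sp38, sp39, sp57, sp59.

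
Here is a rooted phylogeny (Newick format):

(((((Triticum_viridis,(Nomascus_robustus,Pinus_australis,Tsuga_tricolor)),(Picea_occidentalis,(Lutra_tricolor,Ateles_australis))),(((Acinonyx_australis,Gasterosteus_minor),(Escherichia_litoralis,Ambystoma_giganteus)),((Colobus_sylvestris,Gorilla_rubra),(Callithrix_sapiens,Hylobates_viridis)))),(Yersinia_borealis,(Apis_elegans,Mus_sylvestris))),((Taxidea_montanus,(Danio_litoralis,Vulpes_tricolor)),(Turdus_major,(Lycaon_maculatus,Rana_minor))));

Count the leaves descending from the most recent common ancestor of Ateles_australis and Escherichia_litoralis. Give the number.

The MRCA of Ateles_australis and Escherichia_litoralis is the node subtending (((Triticum_viridis,(Nomascus_robustus,Pinus_australis,Tsuga_tricolor)),(Picea_occidentalis,(Lutra_tricolor,Ateles_australis))),(((Acinonyx_australis,Gasterosteus_minor),(Escherichia_litoralis,Ambystoma_giganteus)),((Colobus_sylvestris,Gorilla_rubra),(Callithrix_sapiens,Hylobates_viridis)))).
That clade contains 15 terminal taxa: Acinonyx_australis, Ambystoma_giganteus, Ateles_australis, Callithrix_sapiens, Colobus_sylvestris, Escherichia_litoralis, Gasterosteus_minor, Gorilla_rubra, Hylobates_viridis, Lutra_tricolor, Nomascus_robustus, Picea_occidentalis, Pinus_australis, Triticum_viridis, Tsuga_tricolor.

15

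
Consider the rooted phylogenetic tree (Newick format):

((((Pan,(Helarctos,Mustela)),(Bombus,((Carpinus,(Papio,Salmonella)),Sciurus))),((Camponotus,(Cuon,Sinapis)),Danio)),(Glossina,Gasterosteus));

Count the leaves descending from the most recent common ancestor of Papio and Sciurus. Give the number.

4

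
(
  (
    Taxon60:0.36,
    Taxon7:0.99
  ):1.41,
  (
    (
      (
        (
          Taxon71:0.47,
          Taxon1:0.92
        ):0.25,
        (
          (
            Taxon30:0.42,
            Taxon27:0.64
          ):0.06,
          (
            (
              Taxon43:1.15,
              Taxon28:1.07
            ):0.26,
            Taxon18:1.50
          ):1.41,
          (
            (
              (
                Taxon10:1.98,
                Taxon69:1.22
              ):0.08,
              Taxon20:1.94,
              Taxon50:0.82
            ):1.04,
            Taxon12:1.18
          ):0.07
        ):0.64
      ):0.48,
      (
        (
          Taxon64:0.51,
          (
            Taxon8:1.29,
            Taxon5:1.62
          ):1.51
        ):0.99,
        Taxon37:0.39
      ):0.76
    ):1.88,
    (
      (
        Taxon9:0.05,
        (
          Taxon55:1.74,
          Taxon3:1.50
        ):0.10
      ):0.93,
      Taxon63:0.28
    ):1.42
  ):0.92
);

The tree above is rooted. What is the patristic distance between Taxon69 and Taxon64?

5.79

The path runs Taxon69 → … → MRCA → … → Taxon64; the MRCA is the node subtending (((Taxon71,Taxon1),((Taxon30,Taxon27),((Taxon43,Taxon28),Taxon18),(((Taxon10,Taxon69),Taxon20,Taxon50),Taxon12))),((Taxon64,(Taxon8,Taxon5)),Taxon37)).
Branch lengths along that path: 1.22 + 0.08 + 1.04 + 0.07 + 0.64 + 0.48 + 0.76 + 0.99 + 0.51 = 5.79.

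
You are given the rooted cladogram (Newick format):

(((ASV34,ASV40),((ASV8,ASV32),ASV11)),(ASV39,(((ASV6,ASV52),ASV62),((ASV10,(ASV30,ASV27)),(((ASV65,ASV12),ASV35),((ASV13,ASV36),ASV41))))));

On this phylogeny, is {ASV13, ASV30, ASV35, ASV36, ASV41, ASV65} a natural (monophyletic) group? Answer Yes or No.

The MRCA of the listed taxa subtends ((ASV10,(ASV30,ASV27)),(((ASV65,ASV12),ASV35),((ASV13,ASV36),ASV41))).
That clade also contains ASV10, ASV12, ASV27, which are not in the proposed group, so the group is not monophyletic.

No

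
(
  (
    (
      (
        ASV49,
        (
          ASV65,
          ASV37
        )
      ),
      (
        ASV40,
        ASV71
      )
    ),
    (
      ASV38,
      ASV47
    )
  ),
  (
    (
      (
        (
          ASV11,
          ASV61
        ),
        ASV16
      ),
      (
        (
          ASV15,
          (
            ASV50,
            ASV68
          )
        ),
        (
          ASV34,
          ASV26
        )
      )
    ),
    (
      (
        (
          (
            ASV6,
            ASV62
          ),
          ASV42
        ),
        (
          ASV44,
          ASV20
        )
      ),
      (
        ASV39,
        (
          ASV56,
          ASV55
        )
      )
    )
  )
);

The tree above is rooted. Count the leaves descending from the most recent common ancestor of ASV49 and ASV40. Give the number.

5

The MRCA of ASV49 and ASV40 is the node subtending ((ASV49,(ASV65,ASV37)),(ASV40,ASV71)).
That clade contains 5 terminal taxa: ASV37, ASV40, ASV49, ASV65, ASV71.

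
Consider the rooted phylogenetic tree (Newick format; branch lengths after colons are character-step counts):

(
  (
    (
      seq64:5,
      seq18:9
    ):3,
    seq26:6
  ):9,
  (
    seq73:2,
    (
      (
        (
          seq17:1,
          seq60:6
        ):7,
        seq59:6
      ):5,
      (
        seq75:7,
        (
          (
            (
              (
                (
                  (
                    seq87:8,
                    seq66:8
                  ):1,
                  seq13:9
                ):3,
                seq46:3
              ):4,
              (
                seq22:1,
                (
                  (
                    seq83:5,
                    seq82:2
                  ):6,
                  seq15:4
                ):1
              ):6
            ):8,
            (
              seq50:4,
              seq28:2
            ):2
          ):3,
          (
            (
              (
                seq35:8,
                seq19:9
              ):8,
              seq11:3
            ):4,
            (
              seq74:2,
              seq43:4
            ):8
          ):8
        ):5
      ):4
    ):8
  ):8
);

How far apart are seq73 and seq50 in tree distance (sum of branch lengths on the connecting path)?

28

The path runs seq73 → … → MRCA → … → seq50; the MRCA is the node subtending (seq73,(((seq17,seq60),seq59),(seq75,((((((seq87,seq66),seq13),seq46),(seq22,((seq83,seq82),seq15))),(seq50,seq28)),(((seq35,seq19),seq11),(seq74,seq43)))))).
Branch lengths along that path: 2 + 8 + 4 + 5 + 3 + 2 + 4 = 28.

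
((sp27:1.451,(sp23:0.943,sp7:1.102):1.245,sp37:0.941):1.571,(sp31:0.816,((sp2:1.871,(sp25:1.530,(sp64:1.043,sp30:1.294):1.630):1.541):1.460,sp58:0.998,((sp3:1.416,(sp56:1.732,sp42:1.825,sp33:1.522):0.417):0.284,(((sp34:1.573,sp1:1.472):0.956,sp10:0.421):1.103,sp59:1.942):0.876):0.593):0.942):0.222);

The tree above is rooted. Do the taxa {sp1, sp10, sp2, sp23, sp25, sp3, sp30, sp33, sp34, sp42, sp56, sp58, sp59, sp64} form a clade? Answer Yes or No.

No

The MRCA of the listed taxa is the root, so the smallest clade containing them is the whole tree.
That clade also contains sp27, sp31, sp37, sp7, which are not in the proposed group, so the group is not monophyletic.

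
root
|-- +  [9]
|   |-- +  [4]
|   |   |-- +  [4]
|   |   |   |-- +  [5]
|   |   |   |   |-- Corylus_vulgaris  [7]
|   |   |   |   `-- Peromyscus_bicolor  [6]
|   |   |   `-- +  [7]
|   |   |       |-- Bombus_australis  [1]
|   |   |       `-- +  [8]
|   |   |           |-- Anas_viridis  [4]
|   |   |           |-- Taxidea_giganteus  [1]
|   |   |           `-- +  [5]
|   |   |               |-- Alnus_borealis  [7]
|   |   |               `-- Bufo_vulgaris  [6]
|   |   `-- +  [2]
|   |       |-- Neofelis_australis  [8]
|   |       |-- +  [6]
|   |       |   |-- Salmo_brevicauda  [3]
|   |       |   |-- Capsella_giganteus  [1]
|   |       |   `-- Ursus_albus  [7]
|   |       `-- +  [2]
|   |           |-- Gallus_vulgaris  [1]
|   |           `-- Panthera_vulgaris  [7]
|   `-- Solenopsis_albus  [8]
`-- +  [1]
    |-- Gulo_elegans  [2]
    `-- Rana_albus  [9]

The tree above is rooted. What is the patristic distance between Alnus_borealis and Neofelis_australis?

The path runs Alnus_borealis → … → MRCA → … → Neofelis_australis; the MRCA is the node subtending (((Corylus_vulgaris,Peromyscus_bicolor),(Bombus_australis,(Anas_viridis,Taxidea_giganteus,(Alnus_borealis,Bufo_vulgaris)))),(Neofelis_australis,(Salmo_brevicauda,Capsella_giganteus,Ursus_albus),(Gallus_vulgaris,Panthera_vulgaris))).
Branch lengths along that path: 7 + 5 + 8 + 7 + 4 + 2 + 8 = 41.

41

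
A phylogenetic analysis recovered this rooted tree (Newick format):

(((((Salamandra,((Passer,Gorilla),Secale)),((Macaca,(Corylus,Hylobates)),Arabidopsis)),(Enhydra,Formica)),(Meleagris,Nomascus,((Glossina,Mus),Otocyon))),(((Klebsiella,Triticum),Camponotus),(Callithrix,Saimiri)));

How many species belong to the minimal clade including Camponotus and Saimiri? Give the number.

5

The MRCA of Camponotus and Saimiri is the node subtending (((Klebsiella,Triticum),Camponotus),(Callithrix,Saimiri)).
That clade contains 5 terminal taxa: Callithrix, Camponotus, Klebsiella, Saimiri, Triticum.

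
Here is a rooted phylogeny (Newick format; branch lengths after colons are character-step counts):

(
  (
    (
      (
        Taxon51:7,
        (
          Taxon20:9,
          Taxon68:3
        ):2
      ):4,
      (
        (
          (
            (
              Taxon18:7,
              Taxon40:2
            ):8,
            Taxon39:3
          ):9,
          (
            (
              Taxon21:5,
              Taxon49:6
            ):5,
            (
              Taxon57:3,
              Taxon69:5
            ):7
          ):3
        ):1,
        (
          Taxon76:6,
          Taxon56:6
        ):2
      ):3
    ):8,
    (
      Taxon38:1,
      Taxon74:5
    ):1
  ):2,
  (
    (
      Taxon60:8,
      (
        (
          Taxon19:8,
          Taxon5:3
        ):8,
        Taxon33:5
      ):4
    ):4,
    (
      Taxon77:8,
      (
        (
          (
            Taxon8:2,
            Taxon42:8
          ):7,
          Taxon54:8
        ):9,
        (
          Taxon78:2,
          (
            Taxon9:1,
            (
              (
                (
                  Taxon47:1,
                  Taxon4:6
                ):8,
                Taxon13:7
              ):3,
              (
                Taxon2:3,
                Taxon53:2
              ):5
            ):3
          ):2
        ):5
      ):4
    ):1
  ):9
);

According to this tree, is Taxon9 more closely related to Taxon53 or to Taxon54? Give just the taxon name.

The MRCA of Taxon9 and Taxon53 subtends (Taxon9,(((Taxon47,Taxon4),Taxon13),(Taxon2,Taxon53))) (6 taxa).
The MRCA of Taxon9 and Taxon54 subtends (((Taxon8,Taxon42),Taxon54),(Taxon78,(Taxon9,(((Taxon47,Taxon4),Taxon13),(Taxon2,Taxon53))))) (10 taxa).
The first is nested inside the second, so Taxon9 shares a more recent common ancestor with Taxon53.

Taxon53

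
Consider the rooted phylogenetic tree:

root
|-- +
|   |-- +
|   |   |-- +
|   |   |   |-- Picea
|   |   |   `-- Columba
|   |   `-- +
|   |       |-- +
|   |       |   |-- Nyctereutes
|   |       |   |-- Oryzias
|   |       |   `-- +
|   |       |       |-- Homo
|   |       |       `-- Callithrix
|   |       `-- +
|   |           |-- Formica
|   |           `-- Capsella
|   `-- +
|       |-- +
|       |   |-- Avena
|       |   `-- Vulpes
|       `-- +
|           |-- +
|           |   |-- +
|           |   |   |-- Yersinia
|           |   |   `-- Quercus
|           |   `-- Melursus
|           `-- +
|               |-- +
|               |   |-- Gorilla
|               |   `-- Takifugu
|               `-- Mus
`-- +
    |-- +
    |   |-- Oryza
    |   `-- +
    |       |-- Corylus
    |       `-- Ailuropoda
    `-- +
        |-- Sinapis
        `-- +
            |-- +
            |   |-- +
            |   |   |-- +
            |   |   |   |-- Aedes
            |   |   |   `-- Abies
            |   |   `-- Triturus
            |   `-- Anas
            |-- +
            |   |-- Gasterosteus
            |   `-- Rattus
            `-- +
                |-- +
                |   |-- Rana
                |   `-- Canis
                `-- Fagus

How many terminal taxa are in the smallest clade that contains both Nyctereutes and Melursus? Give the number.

16

The MRCA of Nyctereutes and Melursus is the node subtending (((Picea,Columba),((Nyctereutes,Oryzias,(Homo,Callithrix)),(Formica,Capsella))),((Avena,Vulpes),(((Yersinia,Quercus),Melursus),((Gorilla,Takifugu),Mus)))).
That clade contains 16 terminal taxa: Avena, Callithrix, Capsella, Columba, Formica, Gorilla, Homo, Melursus, Mus, Nyctereutes, Oryzias, Picea, Quercus, Takifugu, Vulpes, Yersinia.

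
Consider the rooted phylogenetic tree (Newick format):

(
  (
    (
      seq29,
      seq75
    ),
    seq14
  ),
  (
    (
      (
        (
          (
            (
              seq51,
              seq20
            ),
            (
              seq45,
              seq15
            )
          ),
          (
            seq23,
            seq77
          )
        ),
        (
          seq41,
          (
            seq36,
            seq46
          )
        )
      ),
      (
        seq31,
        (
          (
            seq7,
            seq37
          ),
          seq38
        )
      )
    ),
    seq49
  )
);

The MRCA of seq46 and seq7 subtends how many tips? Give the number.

The MRCA of seq46 and seq7 is the node subtending (((((seq51,seq20),(seq45,seq15)),(seq23,seq77)),(seq41,(seq36,seq46))),(seq31,((seq7,seq37),seq38))).
That clade contains 13 terminal taxa: seq15, seq20, seq23, seq31, seq36, seq37, seq38, seq41, seq45, seq46, seq51, seq7, seq77.

13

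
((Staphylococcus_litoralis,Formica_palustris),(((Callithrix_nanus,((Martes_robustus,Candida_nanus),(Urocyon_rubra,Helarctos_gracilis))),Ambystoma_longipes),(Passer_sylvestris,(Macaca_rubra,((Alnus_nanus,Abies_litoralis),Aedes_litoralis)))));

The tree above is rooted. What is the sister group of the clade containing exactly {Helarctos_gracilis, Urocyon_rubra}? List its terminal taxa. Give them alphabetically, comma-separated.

Candida_nanus, Martes_robustus

The clade containing exactly {Helarctos_gracilis, Urocyon_rubra} attaches to the tree at the node subtending ((Martes_robustus,Candida_nanus),(Urocyon_rubra,Helarctos_gracilis)).
The other lineage descending from that same node — the sister group — is (Martes_robustus,Candida_nanus); its 2 tips in alphabetical order are the answer.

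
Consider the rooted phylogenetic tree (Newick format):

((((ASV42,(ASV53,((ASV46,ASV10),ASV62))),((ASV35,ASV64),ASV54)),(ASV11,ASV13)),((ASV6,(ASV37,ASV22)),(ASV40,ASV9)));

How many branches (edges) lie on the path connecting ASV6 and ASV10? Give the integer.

The MRCA of ASV6 and ASV10 is the root of the tree.
From ASV6 up to that node: 3 branches. From ASV10 up to the same node: 7 branches. Total: 3 + 7 = 10.

10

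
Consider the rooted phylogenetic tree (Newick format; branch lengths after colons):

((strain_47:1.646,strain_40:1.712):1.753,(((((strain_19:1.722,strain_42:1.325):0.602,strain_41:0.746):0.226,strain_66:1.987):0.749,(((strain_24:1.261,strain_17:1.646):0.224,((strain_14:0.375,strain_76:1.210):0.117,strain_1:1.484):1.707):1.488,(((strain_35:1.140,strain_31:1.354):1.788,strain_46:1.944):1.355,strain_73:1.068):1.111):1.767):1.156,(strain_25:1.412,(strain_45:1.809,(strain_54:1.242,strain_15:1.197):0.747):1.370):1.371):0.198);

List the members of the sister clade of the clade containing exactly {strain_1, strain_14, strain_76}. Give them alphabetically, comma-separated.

strain_17, strain_24

The clade containing exactly {strain_1, strain_14, strain_76} attaches to the tree at the node subtending ((strain_24,strain_17),((strain_14,strain_76),strain_1)).
The other lineage descending from that same node — the sister group — is (strain_24,strain_17); its 2 tips in alphabetical order are the answer.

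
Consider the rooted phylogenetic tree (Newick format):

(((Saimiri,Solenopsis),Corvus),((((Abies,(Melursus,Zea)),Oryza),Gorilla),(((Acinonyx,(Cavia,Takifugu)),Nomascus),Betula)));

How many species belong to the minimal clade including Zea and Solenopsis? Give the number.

The MRCA of Zea and Solenopsis is the root, so the clade is the entire tree.
That clade contains 13 terminal taxa: Abies, Acinonyx, Betula, Cavia, Corvus, Gorilla, Melursus, Nomascus, Oryza, Saimiri, Solenopsis, Takifugu, Zea.

13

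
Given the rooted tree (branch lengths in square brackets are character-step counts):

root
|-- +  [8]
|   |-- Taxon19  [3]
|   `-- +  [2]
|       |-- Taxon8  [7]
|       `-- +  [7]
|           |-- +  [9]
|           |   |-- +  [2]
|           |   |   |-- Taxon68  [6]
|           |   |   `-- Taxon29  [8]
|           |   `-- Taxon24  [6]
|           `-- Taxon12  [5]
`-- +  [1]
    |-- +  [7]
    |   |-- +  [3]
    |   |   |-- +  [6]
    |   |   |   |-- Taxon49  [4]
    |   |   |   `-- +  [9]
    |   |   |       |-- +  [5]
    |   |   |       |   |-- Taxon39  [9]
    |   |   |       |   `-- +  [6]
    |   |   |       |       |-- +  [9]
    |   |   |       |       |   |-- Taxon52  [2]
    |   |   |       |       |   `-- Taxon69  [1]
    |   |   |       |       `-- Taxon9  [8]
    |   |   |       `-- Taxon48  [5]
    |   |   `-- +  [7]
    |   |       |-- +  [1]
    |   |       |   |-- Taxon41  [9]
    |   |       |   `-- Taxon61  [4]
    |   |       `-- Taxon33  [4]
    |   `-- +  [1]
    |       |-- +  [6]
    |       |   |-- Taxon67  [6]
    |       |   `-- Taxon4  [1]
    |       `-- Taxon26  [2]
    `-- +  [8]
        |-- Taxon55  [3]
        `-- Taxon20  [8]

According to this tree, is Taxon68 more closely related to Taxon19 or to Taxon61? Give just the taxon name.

The MRCA of Taxon68 and Taxon19 subtends (Taxon19,(Taxon8,(((Taxon68,Taxon29),Taxon24),Taxon12))) (6 taxa).
The MRCA of Taxon68 and Taxon61 is the root, subtending the entire tree (20 taxa).
The first is nested inside the second, so Taxon68 shares a more recent common ancestor with Taxon19.

Taxon19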